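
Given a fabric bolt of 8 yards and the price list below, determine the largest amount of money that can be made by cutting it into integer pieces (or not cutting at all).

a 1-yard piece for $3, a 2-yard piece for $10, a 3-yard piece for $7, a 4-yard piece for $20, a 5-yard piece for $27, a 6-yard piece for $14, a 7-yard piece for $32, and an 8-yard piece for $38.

40

Let best[k] be the best obtainable value from length k. For each k, try every first piece i and keep the best of price[i] + best[k−i].
best[1] = 3
best[2] = max(3+3, 10+0) = 10
best[3] = max(3+10, 10+3, 7+0) = 13
best[4] = max(3+13, 10+10, 7+3, 20+0) = 20
best[5] = max(3+20, 10+13, 7+10, 20+3, 27+0) = 27
best[6] = max(3+27, 10+20, 7+13, 20+10, 27+3, 14+0) = 30
best[7] = max(3+30, 10+27, 7+20, …, 14+3, 32+0) = 37
best[8] = max(3+37, 10+30, 7+27, …, 32+3, 38+0) = 40
One optimal cutting: 5 + 2 + 1 → $27 + $10 + $3 = $40.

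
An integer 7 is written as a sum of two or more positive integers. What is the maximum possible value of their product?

12

Let prod[k] be the best product for length k (with at least one cut). For each first piece i, the rest contributes max(k−i, prod[k−i]).
prod[2] = 1·max(1,0) = 1·1 = 1
prod[3] = max(1·2, 2·1) = 2
prod[4] = max(1·3, 2·2, 3·1) = 4
prod[5] = max(1·4, 2·3, 3·2, 4·1) = 6
prod[6] = max(1·6, 2·4, 3·3, 4·2, 5·1) = 9
prod[7] = max(1·9, 2·6, 3·4, 4·3, 5·2, 6·1) = 12
One optimal split: 3 + 2 + 2; product 3·2·2 = 12.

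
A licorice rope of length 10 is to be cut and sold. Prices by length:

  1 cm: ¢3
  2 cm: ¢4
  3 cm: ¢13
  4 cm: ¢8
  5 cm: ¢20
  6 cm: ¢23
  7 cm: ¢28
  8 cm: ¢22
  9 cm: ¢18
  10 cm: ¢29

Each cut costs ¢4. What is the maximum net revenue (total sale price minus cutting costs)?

Consider every possible first cut. net[k] is the best of p[i]+net[k−i] over all sellable i≤k, charging 4 whenever i<k.
net[1] = 3
net[2] = 4
net[3] = 13
net[4] = 12  (first piece 1, then net[3]=13)
net[5] = 20
net[6] = 23
net[7] = 28
net[8] = 29  (first piece 3, then net[5]=20)
net[9] = 32  (first piece 3, then net[6]=23)
net[10] = 37  (first piece 3, then net[7]=28)
One optimal plan: pieces 7 + 3 (1 cut) → ¢41 − ¢4 = ¢37.

37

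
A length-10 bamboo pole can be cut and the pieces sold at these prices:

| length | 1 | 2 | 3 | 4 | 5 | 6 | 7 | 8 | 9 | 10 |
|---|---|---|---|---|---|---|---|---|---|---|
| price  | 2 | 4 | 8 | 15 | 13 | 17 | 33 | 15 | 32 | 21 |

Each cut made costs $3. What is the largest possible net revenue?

38

Build net[k] bottom-up: net[k] = max over allowed piece i of (p[i] + net[k−i]) − 3 per cut.
net[1] = 2
net[2] = max(2+2-3, 4+0) = 4
net[3] = max(2+4-3, 4+2-3, 8+0) = 8
net[4] = max(2+8-3, 4+4-3, 8+2-3, 15+0) = 15
net[5] = max(2+15-3, 4+8-3, 8+4-3, 15+2-3, 13+0) = 14
net[6] = max(2+14-3, 4+15-3, 8+8-3, 15+4-3, 13+2-3, 17+0) = 17
net[7] = max(2+17-3, 4+14-3, 8+15-3, …, 17+2-3, 33+0) = 33
net[8] = max(2+33-3, 4+17-3, 8+14-3, …, 33+2-3, 15+0) = 32
net[9] = max(2+32-3, 4+33-3, 8+17-3, …, 15+2-3, 32+0) = 34
net[10] = max(2+34-3, 4+32-3, 8+33-3, …, 32+2-3, 21+0) = 38
One optimal plan: pieces 7 + 3 (1 cut) → $41 − $3 = $38.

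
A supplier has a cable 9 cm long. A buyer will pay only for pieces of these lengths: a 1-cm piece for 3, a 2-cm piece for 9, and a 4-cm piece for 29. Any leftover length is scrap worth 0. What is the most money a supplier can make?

Consider every possible first cut. best[k] is the best of p[i]+best[k−i] over all sellable i≤k.
best[1] = 3
best[2] = max(3+3, 9+0) = 9
best[3] = max(3+9, 9+3) = 12
best[4] = max(3+12, 9+9, 29+0) = 29
best[5] = max(3+29, 9+12, 29+3) = 32
best[6] = max(3+32, 9+29, 29+9) = 38
best[7] = max(3+38, 9+32, 29+12) = 41
best[8] = max(3+41, 9+38, 29+29) = 58
best[9] = max(3+58, 9+41, 29+32) = 61
One optimal cutting: 4 + 4 + 1 → 61.

61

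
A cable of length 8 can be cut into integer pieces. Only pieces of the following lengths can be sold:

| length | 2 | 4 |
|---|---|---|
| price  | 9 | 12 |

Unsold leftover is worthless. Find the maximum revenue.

Let best[k] be the best obtainable value from length k. For each k, try every first piece i and keep the best of price[i] + best[k−i].
best[1] = 0
best[2] = 9
best[3] = 9
best[4] = max(9+9, 12+0) = 18
best[5] = max(9+9, 12+0) = 18
best[6] = max(9+18, 12+9) = 27
best[7] = max(9+18, 12+9) = 27
best[8] = max(9+27, 12+18) = 36
One optimal cutting: 2 + 2 + 2 + 2 → €36.

36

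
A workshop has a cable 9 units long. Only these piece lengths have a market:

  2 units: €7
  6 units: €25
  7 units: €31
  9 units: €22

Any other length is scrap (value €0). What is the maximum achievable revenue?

Build best[k] bottom-up: best[k] = max over allowed piece i of (p[i] + best[k−i]).
best[1] = 0
best[2] = 7
best[3] = 7
best[4] = 14  (first piece 2, then best[2]=7)
best[5] = 14
best[6] = max(7+14, 25+0) = 25
best[7] = max(7+14, 25+0, 31+0) = 31
best[8] = max(7+25, 25+7, 31+0) = 32
best[9] = max(7+31, 25+7, 31+7, 22+0) = 38
One optimal cutting: 7 + 2 → €38.

38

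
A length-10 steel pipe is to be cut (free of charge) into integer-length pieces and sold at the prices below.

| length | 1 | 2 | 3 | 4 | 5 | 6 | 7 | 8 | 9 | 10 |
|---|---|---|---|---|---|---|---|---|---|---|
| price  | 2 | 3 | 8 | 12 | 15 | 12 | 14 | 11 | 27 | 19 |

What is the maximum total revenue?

Build r[k] bottom-up: r[k] = max over allowed piece i of (p[i] + r[k−i]).
r[1] = 2
r[2] = max(2+2, 3+0) = 4
r[3] = max(2+4, 3+2, 8+0) = 8
r[4] = max(2+8, 3+4, 8+2, 12+0) = 12
r[5] = max(2+12, 3+8, 8+4, 12+2, 15+0) = 15
r[6] = max(2+15, 3+12, 8+8, 12+4, 15+2, 12+0) = 17
r[7] = max(2+17, 3+15, 8+12, …, 12+2, 14+0) = 20
r[8] = max(2+20, 3+17, 8+15, …, 14+2, 11+0) = 24
r[9] = max(2+24, 3+20, 8+17, …, 11+2, 27+0) = 27
r[10] = max(2+27, 3+24, 8+20, …, 27+2, 19+0) = 30
One optimal cutting: 5 + 5 → $15 + $15 = $30.

30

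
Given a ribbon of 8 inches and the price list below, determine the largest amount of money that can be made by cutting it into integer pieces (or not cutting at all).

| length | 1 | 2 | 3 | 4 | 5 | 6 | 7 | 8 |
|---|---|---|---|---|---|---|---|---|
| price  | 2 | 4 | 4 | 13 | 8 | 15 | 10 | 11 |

26

Build v[k] bottom-up: v[k] = max over allowed piece i of (p[i] + v[k−i]).
v[1] = 2
v[2] = 4  (first piece 1, then v[1]=2)
v[3] = 6  (first piece 1, then v[2]=4)
v[4] = 13
v[5] = 15  (first piece 1, then v[4]=13)
v[6] = 17  (first piece 1, then v[5]=15)
v[7] = 19  (first piece 1, then v[6]=17)
v[8] = 26  (first piece 4, then v[4]=13)
One optimal cutting: 4 + 4 → ¢13 + ¢13 = ¢26.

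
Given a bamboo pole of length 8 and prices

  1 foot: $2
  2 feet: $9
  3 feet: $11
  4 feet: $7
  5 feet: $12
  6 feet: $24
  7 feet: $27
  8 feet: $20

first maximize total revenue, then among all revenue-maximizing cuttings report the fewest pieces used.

Let r[k] be the best obtainable value from length k. For each k, try every first piece i and keep the best of price[i] + r[k−i].
r[1] = 2
r[2] = max(2+2, 9+0) = 9
r[3] = max(2+9, 9+2, 11+0) = 11
r[4] = max(2+11, 9+9, 11+2, 7+0) = 18
r[5] = max(2+18, 9+11, 11+9, 7+2, 12+0) = 20
r[6] = max(2+20, 9+18, 11+11, 7+9, 12+2, 24+0) = 27
r[7] = max(2+27, 9+20, 11+18, …, 24+2, 27+0) = 29
r[8] = max(2+29, 9+27, 11+20, …, 27+2, 20+0) = 36
Maximum revenue is $36.
Now minimize piece count subject to staying optimal: for each k, pieces[k] = 1 + min over i with p[i]+r[k−i]=r[k] of pieces[k−i].
pieces[5] = 2
pieces[6] = 3
pieces[7] = 3
pieces[8] = 4

4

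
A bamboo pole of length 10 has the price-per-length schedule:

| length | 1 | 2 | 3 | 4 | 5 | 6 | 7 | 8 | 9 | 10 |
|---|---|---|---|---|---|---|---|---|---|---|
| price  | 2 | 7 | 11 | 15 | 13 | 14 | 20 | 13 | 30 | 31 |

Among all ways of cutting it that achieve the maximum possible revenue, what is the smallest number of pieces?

3

Let r[k] be the best obtainable value from length k. For each k, try every first piece i and keep the best of price[i] + r[k−i].
r[1] = 2
r[2] = max(2+2, 7+0) = 7
r[3] = max(2+7, 7+2, 11+0) = 11
r[4] = max(2+11, 7+7, 11+2, 15+0) = 15
r[5] = max(2+15, 7+11, 11+7, 15+2, 13+0) = 18
r[6] = max(2+18, 7+15, 11+11, 15+7, 13+2, 14+0) = 22
r[7] = max(2+22, 7+18, 11+15, …, 14+2, 20+0) = 26
r[8] = max(2+26, 7+22, 11+18, …, 20+2, 13+0) = 30
r[9] = max(2+30, 7+26, 11+22, …, 13+2, 30+0) = 33
r[10] = max(2+33, 7+30, 11+26, …, 30+2, 31+0) = 37
Maximum revenue is $37.
Now minimize piece count subject to staying optimal: for each k, pieces[k] = 1 + min over i with p[i]+r[k−i]=r[k] of pieces[k−i].
pieces[7] = 2
pieces[8] = 2
pieces[9] = 3
pieces[10] = 3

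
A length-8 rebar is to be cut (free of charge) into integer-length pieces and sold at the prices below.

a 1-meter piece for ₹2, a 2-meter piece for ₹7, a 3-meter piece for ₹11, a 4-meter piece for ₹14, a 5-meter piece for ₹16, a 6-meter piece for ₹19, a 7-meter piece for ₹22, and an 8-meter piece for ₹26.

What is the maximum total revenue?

Build best[k] bottom-up: best[k] = max over allowed piece i of (p[i] + best[k−i]).
best[1] = 2
best[2] = 7
best[3] = 11
best[4] = 14  (first piece 2, then best[2]=7)
best[5] = 18  (first piece 2, then best[3]=11)
best[6] = 22  (first piece 3, then best[3]=11)
best[7] = 25  (first piece 2, then best[5]=18)
best[8] = 29  (first piece 2, then best[6]=22)
One optimal cutting: 3 + 3 + 2 → ₹11 + ₹11 + ₹7 = ₹29.

29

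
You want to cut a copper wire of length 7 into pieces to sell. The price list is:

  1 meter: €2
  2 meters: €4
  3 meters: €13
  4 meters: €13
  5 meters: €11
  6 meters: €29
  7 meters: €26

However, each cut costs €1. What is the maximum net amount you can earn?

Build r[k] bottom-up: r[k] = max over allowed piece i of (p[i] + r[k−i]) − 1 per cut.
r[1] = 2
r[2] = 4
r[3] = 13
r[4] = 14  (first piece 1, then r[3]=13)
r[5] = 16  (first piece 2, then r[3]=13)
r[6] = 29
r[7] = 30  (first piece 1, then r[6]=29)
One optimal plan: pieces 6 + 1 (1 cut) → €31 − €1 = €30.

30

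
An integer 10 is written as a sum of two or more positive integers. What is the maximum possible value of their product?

36

Fill g[k] for k=2..10: at each k try every first piece i and multiply by the better of (k−i) uncut or g[k−i].
Small cases: g[2]=1, g[3]=2, g[4]=4.
g[5] = 2×max(3,2) = 2×3 = 6
g[6] = 3×max(3,2) = 3×3 = 9
g[7] = 2×max(5,6) = 2×6 = 12
g[8] = 2×max(6,9) = 2×9 = 18
g[9] = 3×max(6,9) = 3×9 = 27
g[10] = 2×max(8,18) = 2×18 = 36
One optimal split: 3 + 3 + 2 + 2; product 3×3×2×2 = 36.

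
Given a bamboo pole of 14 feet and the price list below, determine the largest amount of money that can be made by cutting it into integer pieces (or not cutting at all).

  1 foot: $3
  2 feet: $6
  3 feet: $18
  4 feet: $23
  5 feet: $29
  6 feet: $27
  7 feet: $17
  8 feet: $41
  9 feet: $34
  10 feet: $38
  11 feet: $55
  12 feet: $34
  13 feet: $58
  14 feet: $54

Consider every possible first cut. R[k] is the best of p[i]+R[k−i] over all sellable i≤k.
R[1] = 3
R[2] = max(3+3, 6+0) = 6
R[3] = max(3+6, 6+3, 18+0) = 18
R[4] = max(3+18, 6+6, 18+3, 23+0) = 23
R[5] = max(3+23, 6+18, 18+6, 23+3, 29+0) = 29
R[6] = max(3+29, 6+23, 18+18, 23+6, 29+3, 27+0) = 36
R[7] = max(3+36, 6+29, 18+23, …, 27+3, 17+0) = 41
R[8] = max(3+41, 6+36, 18+29, …, 17+3, 41+0) = 47
R[9] = max(3+47, 6+41, 18+36, …, 41+3, 34+0) = 54
R[10] = max(3+54, 6+47, 18+41, …, 34+3, 38+0) = 59
R[11] = max(3+59, 6+54, 18+47, …, 38+3, 55+0) = 65
R[12] = max(3+65, 6+59, 18+54, …, 55+3, 34+0) = 72
R[13] = max(3+72, 6+65, 18+59, …, 34+3, 58+0) = 77
R[14] = max(3+77, 6+72, 18+65, …, 58+3, 54+0) = 83
One optimal cutting: 5 + 3 + 3 + 3 → $29 + $18 + $18 + $18 = $83.

83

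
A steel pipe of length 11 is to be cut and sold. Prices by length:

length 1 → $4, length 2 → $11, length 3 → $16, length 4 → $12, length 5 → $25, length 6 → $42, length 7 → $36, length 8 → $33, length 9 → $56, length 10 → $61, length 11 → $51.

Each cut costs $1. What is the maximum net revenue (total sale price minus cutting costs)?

Build r[k] bottom-up: r[k] = max over allowed piece i of (p[i] + r[k−i]) − 1 per cut.
r[1] = 4
r[2] = 11
r[3] = 16
r[4] = 21  (first piece 2, then r[2]=11)
r[5] = 26  (first piece 2, then r[3]=16)
r[6] = 42
r[7] = 45  (first piece 1, then r[6]=42)
r[8] = 52  (first piece 2, then r[6]=42)
r[9] = 57  (first piece 3, then r[6]=42)
r[10] = 62  (first piece 2, then r[8]=52)
r[11] = 67  (first piece 2, then r[9]=57)
One optimal plan: pieces 6 + 3 + 2 (2 cuts) → $69 − $2 = $67.

67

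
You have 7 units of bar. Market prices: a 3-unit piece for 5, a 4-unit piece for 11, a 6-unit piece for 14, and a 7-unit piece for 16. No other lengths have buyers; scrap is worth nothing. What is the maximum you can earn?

16

Let r[k] be the best obtainable value from length k. For each k, try every first piece i and keep the best of price[i] + r[k−i].
r[1] = 0
r[2] = 0
r[3] = 5
r[4] = max(5+0, 11+0) = 11
r[5] = max(5+0, 11+0) = 11
r[6] = max(5+5, 11+0, 14+0) = 14
r[7] = max(5+11, 11+5, 14+0, 16+0) = 16
One optimal cutting: 4 + 3 → 16.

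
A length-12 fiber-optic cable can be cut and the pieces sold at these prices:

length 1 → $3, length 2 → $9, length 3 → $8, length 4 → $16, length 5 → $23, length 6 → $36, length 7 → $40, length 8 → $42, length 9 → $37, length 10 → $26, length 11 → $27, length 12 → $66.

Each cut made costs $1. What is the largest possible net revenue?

71

Let v[k] be the best obtainable value from length k. For each k, try every first piece i and keep the best of price[i] + v[k−i] minus the 1 cut fee when i<k.
v[1] = 3
v[2] = max(3+3-1, 9+0) = 9
v[3] = max(3+9-1, 9+3-1, 8+0) = 11
v[4] = max(3+11-1, 9+9-1, 8+3-1, 16+0) = 17
v[5] = max(3+17-1, 9+11-1, 8+9-1, 16+3-1, 23+0) = 23
v[6] = max(3+23-1, 9+17-1, 8+11-1, 16+9-1, 23+3-1, 36+0) = 36
v[7] = max(3+36-1, 9+23-1, 8+17-1, …, 36+3-1, 40+0) = 40
v[8] = max(3+40-1, 9+36-1, 8+23-1, …, 40+3-1, 42+0) = 44
v[9] = max(3+44-1, 9+40-1, 8+36-1, …, 42+3-1, 37+0) = 48
v[10] = max(3+48-1, 9+44-1, 8+40-1, …, 37+3-1, 26+0) = 52
v[11] = max(3+52-1, 9+48-1, 8+44-1, …, 26+3-1, 27+0) = 58
v[12] = max(3+58-1, 9+52-1, 8+48-1, …, 27+3-1, 66+0) = 71
One optimal plan: pieces 6 + 6 (1 cut) → $72 − $1 = $71.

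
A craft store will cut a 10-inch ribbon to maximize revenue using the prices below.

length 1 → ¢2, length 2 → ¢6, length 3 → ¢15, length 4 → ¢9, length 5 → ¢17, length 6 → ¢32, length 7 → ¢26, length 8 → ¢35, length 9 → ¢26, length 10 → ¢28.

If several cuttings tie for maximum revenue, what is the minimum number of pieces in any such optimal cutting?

Build r[k] bottom-up: r[k] = max over allowed piece i of (p[i] + r[k−i]).
r[1] = 2
r[2] = max(2+2, 6+0) = 6
r[3] = max(2+6, 6+2, 15+0) = 15
r[4] = max(2+15, 6+6, 15+2, 9+0) = 17
r[5] = max(2+17, 6+15, 15+6, 9+2, 17+0) = 21
r[6] = max(2+21, 6+17, 15+15, 9+6, 17+2, 32+0) = 32
r[7] = max(2+32, 6+21, 15+17, …, 32+2, 26+0) = 34
r[8] = max(2+34, 6+32, 15+21, …, 26+2, 35+0) = 38
r[9] = max(2+38, 6+34, 15+32, …, 35+2, 26+0) = 47
r[10] = max(2+47, 6+38, 15+34, …, 26+2, 28+0) = 49
Maximum revenue is ¢49.
Now minimize piece count subject to staying optimal: for each k, pieces[k] = 1 + min over i with p[i]+r[k−i]=r[k] of pieces[k−i].
pieces[7] = 2
pieces[8] = 2
pieces[9] = 2
pieces[10] = 3

3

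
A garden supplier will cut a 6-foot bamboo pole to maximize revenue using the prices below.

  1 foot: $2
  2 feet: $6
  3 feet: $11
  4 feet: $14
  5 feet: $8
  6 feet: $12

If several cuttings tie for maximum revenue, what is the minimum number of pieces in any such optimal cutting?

Build r[k] bottom-up: r[k] = max over allowed piece i of (p[i] + r[k−i]).
r[1] = 2
r[2] = max(2+2, 6+0) = 6
r[3] = max(2+6, 6+2, 11+0) = 11
r[4] = max(2+11, 6+6, 11+2, 14+0) = 14
r[5] = max(2+14, 6+11, 11+6, 14+2, 8+0) = 17
r[6] = max(2+17, 6+14, 11+11, 14+6, 8+2, 12+0) = 22
Maximum revenue is $22.
Now minimize piece count subject to staying optimal: for each k, pieces[k] = 1 + min over i with p[i]+r[k−i]=r[k] of pieces[k−i].
pieces[3] = 1
pieces[4] = 1
pieces[5] = 2
pieces[6] = 2

2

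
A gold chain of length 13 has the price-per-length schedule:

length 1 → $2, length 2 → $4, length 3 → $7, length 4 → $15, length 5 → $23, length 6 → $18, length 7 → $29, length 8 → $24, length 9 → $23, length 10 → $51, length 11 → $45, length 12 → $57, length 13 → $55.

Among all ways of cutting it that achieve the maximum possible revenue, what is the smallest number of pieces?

2

Build r[k] bottom-up: r[k] = max over allowed piece i of (p[i] + r[k−i]).
r[1] = 2
r[2] = 4  (first piece 1, then r[1]=2)
r[3] = 7
r[4] = 15
r[5] = 23
r[6] = 25  (first piece 1, then r[5]=23)
r[7] = 29
r[8] = 31  (first piece 1, then r[7]=29)
r[9] = 38  (first piece 4, then r[5]=23)
r[10] = 51
r[11] = 53  (first piece 1, then r[10]=51)
r[12] = 57
r[13] = 59  (first piece 1, then r[12]=57)
Maximum revenue is $59.
Now minimize piece count subject to staying optimal: for each k, pieces[k] = 1 + min over i with p[i]+r[k−i]=r[k] of pieces[k−i].
pieces[10] = 1
pieces[11] = 2
pieces[12] = 1
pieces[13] = 2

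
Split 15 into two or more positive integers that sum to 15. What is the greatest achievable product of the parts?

Let prod[k] be the best product for length k (with at least one cut). For each first piece i, the rest contributes max(k−i, prod[k−i]).
Small cases: prod[2]=1, prod[3]=2, prod[4]=4, prod[5]=6, prod[6]=9, prod[7]=12, prod[8]=18, prod[9]=27, prod[10]=36.
prod[11] = max(1*36, 2*27, 3*18, …, 9*2, 10*1) = 54
prod[12] = max(1*54, 2*36, 3*27, …, 10*2, 11*1) = 81
prod[13] = max(1*81, 2*54, 3*36, …, 11*2, 12*1) = 108
prod[14] = max(1*108, 2*81, 3*54, …, 12*2, 13*1) = 162
prod[15] = max(1*162, 2*108, 3*81, …, 13*2, 14*1) = 243
One optimal split: 3 + 3 + 3 + 3 + 3; product 3*3*3*3*3 = 243.

243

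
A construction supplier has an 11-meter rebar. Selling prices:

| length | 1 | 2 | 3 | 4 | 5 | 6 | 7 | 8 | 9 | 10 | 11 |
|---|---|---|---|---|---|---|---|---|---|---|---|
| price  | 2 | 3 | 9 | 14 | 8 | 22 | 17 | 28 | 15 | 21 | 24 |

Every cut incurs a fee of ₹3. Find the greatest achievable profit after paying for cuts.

Build net[k] bottom-up: net[k] = max over allowed piece i of (p[i] + net[k−i]) − 3 per cut.
net[1] = 2
net[2] = max(2+2-3, 3+0) = 3
net[3] = max(2+3-3, 3+2-3, 9+0) = 9
net[4] = max(2+9-3, 3+3-3, 9+2-3, 14+0) = 14
net[5] = max(2+14-3, 3+9-3, 9+3-3, 14+2-3, 8+0) = 13
net[6] = max(2+13-3, 3+14-3, 9+9-3, 14+3-3, 8+2-3, 22+0) = 22
net[7] = max(2+22-3, 3+13-3, 9+14-3, …, 22+2-3, 17+0) = 21
net[8] = max(2+21-3, 3+22-3, 9+13-3, …, 17+2-3, 28+0) = 28
net[9] = max(2+28-3, 3+21-3, 9+22-3, …, 28+2-3, 15+0) = 28
net[10] = max(2+28-3, 3+28-3, 9+21-3, …, 15+2-3, 21+0) = 33
net[11] = max(2+33-3, 3+28-3, 9+28-3, …, 21+2-3, 24+0) = 34
One optimal plan: pieces 8 + 3 (1 cut) → ₹37 − ₹3 = ₹34.

34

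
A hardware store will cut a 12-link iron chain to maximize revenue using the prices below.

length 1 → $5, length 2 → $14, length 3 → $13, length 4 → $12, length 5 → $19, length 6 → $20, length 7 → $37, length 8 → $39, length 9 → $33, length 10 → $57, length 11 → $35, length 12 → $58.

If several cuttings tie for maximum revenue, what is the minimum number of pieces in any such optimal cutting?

Build r[k] bottom-up: r[k] = max over allowed piece i of (p[i] + r[k−i]).
r[1] = 5
r[2] = 14
r[3] = 19  (first piece 1, then r[2]=14)
r[4] = 28  (first piece 2, then r[2]=14)
r[5] = 33  (first piece 1, then r[4]=28)
r[6] = 42  (first piece 2, then r[4]=28)
r[7] = 47  (first piece 1, then r[6]=42)
r[8] = 56  (first piece 2, then r[6]=42)
r[9] = 61  (first piece 1, then r[8]=56)
r[10] = 70  (first piece 2, then r[8]=56)
r[11] = 75  (first piece 1, then r[10]=70)
r[12] = 84  (first piece 2, then r[10]=70)
Maximum revenue is $84.
Now minimize piece count subject to staying optimal: for each k, pieces[k] = 1 + min over i with p[i]+r[k−i]=r[k] of pieces[k−i].
pieces[9] = 5
pieces[10] = 5
pieces[11] = 6
pieces[12] = 6

6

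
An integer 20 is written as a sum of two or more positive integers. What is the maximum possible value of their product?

1458

Fill P[k] for k=2..20: at each k try every first piece i and multiply by the better of (k−i) uncut or P[k−i].
Small cases: P[2]=1, P[3]=2, P[4]=4, P[5]=6, P[6]=9, P[7]=12, P[8]=18, P[9]=27, P[10]=36, P[11]=54, P[12]=81, P[13]=108.
P[14] = max(1×108, 2×81, 3×54, …, 12×2, 13×1) = 162
P[15] = max(1×162, 2×108, 3×81, …, 13×2, 14×1) = 243
P[16] = max(1×243, 2×162, 3×108, …, 14×2, 15×1) = 324
P[17] = max(1×324, 2×243, 3×162, …, 15×2, 16×1) = 486
P[18] = max(1×486, 2×324, 3×243, …, 16×2, 17×1) = 729
P[19] = max(1×729, 2×486, 3×324, …, 17×2, 18×1) = 972
P[20] = max(1×972, 2×729, 3×486, …, 18×2, 19×1) = 1458
One optimal split: 3 + 3 + 3 + 3 + 3 + 3 + 2; product 3×3×3×3×3×3×2 = 1458.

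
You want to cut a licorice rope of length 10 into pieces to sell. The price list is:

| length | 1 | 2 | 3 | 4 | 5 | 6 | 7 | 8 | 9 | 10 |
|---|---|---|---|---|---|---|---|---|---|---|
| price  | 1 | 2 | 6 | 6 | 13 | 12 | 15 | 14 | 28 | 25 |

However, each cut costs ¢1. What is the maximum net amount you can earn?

Consider every possible first cut. r[k] is the best of p[i]+r[k−i] over all sellable i≤k, charging 1 whenever i<k.
r[1] = 1
r[2] = 2
r[3] = 6
r[4] = 6  (first piece 1, then r[3]=6)
r[5] = 13
r[6] = 13  (first piece 1, then r[5]=13)
r[7] = 15
r[8] = 18  (first piece 3, then r[5]=13)
r[9] = 28
r[10] = 28  (first piece 1, then r[9]=28)
One optimal plan: pieces 9 + 1 (1 cut) → ¢29 − ¢1 = ¢28.

28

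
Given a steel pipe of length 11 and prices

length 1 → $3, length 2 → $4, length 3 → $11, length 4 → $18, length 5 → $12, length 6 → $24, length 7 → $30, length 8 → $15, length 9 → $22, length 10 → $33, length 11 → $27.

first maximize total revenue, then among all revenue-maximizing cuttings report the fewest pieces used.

Let r[k] be the best obtainable value from length k. For each k, try every first piece i and keep the best of price[i] + r[k−i].
r[1] = 3
r[2] = 6  (first piece 1, then r[1]=3)
r[3] = 11
r[4] = 18
r[5] = 21  (first piece 1, then r[4]=18)
r[6] = 24  (first piece 1, then r[5]=21)
r[7] = 30
r[8] = 36  (first piece 4, then r[4]=18)
r[9] = 39  (first piece 1, then r[8]=36)
r[10] = 42  (first piece 1, then r[9]=39)
r[11] = 48  (first piece 4, then r[7]=30)
Maximum revenue is $48.
Now minimize piece count subject to staying optimal: for each k, pieces[k] = 1 + min over i with p[i]+r[k−i]=r[k] of pieces[k−i].
pieces[8] = 2
pieces[9] = 3
pieces[10] = 2
pieces[11] = 2

2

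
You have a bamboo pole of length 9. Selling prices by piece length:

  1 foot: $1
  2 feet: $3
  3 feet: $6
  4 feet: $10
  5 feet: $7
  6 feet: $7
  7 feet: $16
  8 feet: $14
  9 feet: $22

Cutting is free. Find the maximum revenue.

Consider every possible first cut. R[k] is the best of p[i]+R[k−i] over all sellable i≤k.
R[1] = 1
R[2] = 3
R[3] = 6
R[4] = 10
R[5] = 11  (first piece 1, then R[4]=10)
R[6] = 13  (first piece 2, then R[4]=10)
R[7] = 16  (first piece 3, then R[4]=10)
R[8] = 20  (first piece 4, then R[4]=10)
R[9] = 22
Best is to sell the whole 9-foot piece uncut for $22.

22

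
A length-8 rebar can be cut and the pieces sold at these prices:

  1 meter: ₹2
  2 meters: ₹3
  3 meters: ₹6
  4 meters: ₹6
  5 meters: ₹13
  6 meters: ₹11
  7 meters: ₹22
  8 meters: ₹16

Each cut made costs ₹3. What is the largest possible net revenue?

21

Let net[k] be the best obtainable value from length k. For each k, try every first piece i and keep the best of price[i] + net[k−i] minus the 3 cut fee when i<k.
net[1] = 2
net[2] = max(2+2-3, 3+0) = 3
net[3] = max(2+3-3, 3+2-3, 6+0) = 6
net[4] = max(2+6-3, 3+3-3, 6+2-3, 6+0) = 6
net[5] = max(2+6-3, 3+6-3, 6+3-3, 6+2-3, 13+0) = 13
net[6] = max(2+13-3, 3+6-3, 6+6-3, 6+3-3, 13+2-3, 11+0) = 12
net[7] = max(2+12-3, 3+13-3, 6+6-3, …, 11+2-3, 22+0) = 22
net[8] = max(2+22-3, 3+12-3, 6+13-3, …, 22+2-3, 16+0) = 21
One optimal plan: pieces 7 + 1 (1 cut) → ₹24 − ₹3 = ₹21.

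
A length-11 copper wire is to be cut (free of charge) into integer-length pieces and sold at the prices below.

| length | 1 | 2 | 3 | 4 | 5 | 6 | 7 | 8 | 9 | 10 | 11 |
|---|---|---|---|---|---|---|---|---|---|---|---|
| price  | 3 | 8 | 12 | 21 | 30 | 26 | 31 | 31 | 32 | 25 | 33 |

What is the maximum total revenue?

63

Build v[k] bottom-up: v[k] = max over allowed piece i of (p[i] + v[k−i]).
v[1] = 3
v[2] = max(3+3, 8+0) = 8
v[3] = max(3+8, 8+3, 12+0) = 12
v[4] = max(3+12, 8+8, 12+3, 21+0) = 21
v[5] = max(3+21, 8+12, 12+8, 21+3, 30+0) = 30
v[6] = max(3+30, 8+21, 12+12, 21+8, 30+3, 26+0) = 33
v[7] = max(3+33, 8+30, 12+21, …, 26+3, 31+0) = 38
v[8] = max(3+38, 8+33, 12+30, …, 31+3, 31+0) = 42
v[9] = max(3+42, 8+38, 12+33, …, 31+3, 32+0) = 51
v[10] = max(3+51, 8+42, 12+38, …, 32+3, 25+0) = 60
v[11] = max(3+60, 8+51, 12+42, …, 25+3, 33+0) = 63
One optimal cutting: 5 + 5 + 1 → €30 + €30 + €3 = €63.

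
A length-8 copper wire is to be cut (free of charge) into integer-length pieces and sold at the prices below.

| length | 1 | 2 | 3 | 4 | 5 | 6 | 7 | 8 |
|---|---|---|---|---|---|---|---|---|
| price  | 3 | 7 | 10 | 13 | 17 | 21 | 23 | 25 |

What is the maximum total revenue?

28

Let v[k] be the best obtainable value from length k. For each k, try every first piece i and keep the best of price[i] + v[k−i].
v[1] = 3
v[2] = max(3+3, 7+0) = 7
v[3] = max(3+7, 7+3, 10+0) = 10
v[4] = max(3+10, 7+7, 10+3, 13+0) = 14
v[5] = max(3+14, 7+10, 10+7, 13+3, 17+0) = 17
v[6] = max(3+17, 7+14, 10+10, 13+7, 17+3, 21+0) = 21
v[7] = max(3+21, 7+17, 10+14, …, 21+3, 23+0) = 24
v[8] = max(3+24, 7+21, 10+17, …, 23+3, 25+0) = 28
One optimal cutting: 2 + 2 + 2 + 2 → €7 + €7 + €7 + €7 = €28.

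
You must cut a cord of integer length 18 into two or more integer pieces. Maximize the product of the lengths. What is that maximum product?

729

Fill f[k] for k=2..18: at each k try every first piece i and multiply by the better of (k−i) uncut or f[k−i].
f[2] = 1×max(1,0) = 1×1 = 1
f[3] = max(1×2, 2×1) = 2
f[4] = max(1×3, 2×2, 3×1) = 4
f[5] = max(1×4, 2×3, 3×2, 4×1) = 6
f[6] = max(1×6, 2×4, 3×3, 4×2, 5×1) = 9
f[7] = max(1×9, 2×6, 3×4, 4×3, 5×2, 6×1) = 12
f[8] = max(1×12, 2×9, 3×6, …, 6×2, 7×1) = 18
f[9] = max(1×18, 2×12, 3×9, …, 7×2, 8×1) = 27
f[10] = max(1×27, 2×18, 3×12, …, 8×2, 9×1) = 36
f[11] = max(1×36, 2×27, 3×18, …, 9×2, 10×1) = 54
f[12] = max(1×54, 2×36, 3×27, …, 10×2, 11×1) = 81
f[13] = max(1×81, 2×54, 3×36, …, 11×2, 12×1) = 108
f[14] = max(1×108, 2×81, 3×54, …, 12×2, 13×1) = 162
f[15] = max(1×162, 2×108, 3×81, …, 13×2, 14×1) = 243
f[16] = max(1×243, 2×162, 3×108, …, 14×2, 15×1) = 324
f[17] = max(1×324, 2×243, 3×162, …, 15×2, 16×1) = 486
f[18] = max(1×486, 2×324, 3×243, …, 16×2, 17×1) = 729
One optimal split: 3 + 3 + 3 + 3 + 3 + 3; product 3×3×3×3×3×3 = 729.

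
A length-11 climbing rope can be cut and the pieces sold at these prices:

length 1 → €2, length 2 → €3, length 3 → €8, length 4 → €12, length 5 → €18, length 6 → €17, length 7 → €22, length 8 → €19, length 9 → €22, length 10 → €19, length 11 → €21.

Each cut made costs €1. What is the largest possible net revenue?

36

Build r[k] bottom-up: r[k] = max over allowed piece i of (p[i] + r[k−i]) − 1 per cut.
r[1] = 2
r[2] = 3  (first piece 1, then r[1]=2)
r[3] = 8
r[4] = 12
r[5] = 18
r[6] = 19  (first piece 1, then r[5]=18)
r[7] = 22
r[8] = 25  (first piece 3, then r[5]=18)
r[9] = 29  (first piece 4, then r[5]=18)
r[10] = 35  (first piece 5, then r[5]=18)
r[11] = 36  (first piece 1, then r[10]=35)
One optimal plan: pieces 5 + 5 + 1 (2 cuts) → €38 − €2 = €36.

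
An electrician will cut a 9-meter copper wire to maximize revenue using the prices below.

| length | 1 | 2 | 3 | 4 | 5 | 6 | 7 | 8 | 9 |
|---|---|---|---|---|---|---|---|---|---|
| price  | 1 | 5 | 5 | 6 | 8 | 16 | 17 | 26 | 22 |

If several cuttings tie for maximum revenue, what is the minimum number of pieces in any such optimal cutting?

Consider every possible first cut. r[k] is the best of p[i]+r[k−i] over all sellable i≤k.
r[1] = 1
r[2] = max(1+1, 5+0) = 5
r[3] = max(1+5, 5+1, 5+0) = 6
r[4] = max(1+6, 5+5, 5+1, 6+0) = 10
r[5] = max(1+10, 5+6, 5+5, 6+1, 8+0) = 11
r[6] = max(1+11, 5+10, 5+6, 6+5, 8+1, 16+0) = 16
r[7] = max(1+16, 5+11, 5+10, …, 16+1, 17+0) = 17
r[8] = max(1+17, 5+16, 5+11, …, 17+1, 26+0) = 26
r[9] = max(1+26, 5+17, 5+16, …, 26+1, 22+0) = 27
Maximum revenue is €27.
Now minimize piece count subject to staying optimal: for each k, pieces[k] = 1 + min over i with p[i]+r[k−i]=r[k] of pieces[k−i].
pieces[6] = 1
pieces[7] = 1
pieces[8] = 1
pieces[9] = 2

2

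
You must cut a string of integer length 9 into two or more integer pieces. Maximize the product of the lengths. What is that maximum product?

Define m[k] = max over 1≤i<k of i · max(k−i, m[k−i]); the inner max lets the remainder stay uncut if that's better.
m[2] = 1*max(1,0) = 1*1 = 1
m[3] = 1*max(2,1) = 1*2 = 2
m[4] = 2*max(2,1) = 2*2 = 4
m[5] = 2*max(3,2) = 2*3 = 6
m[6] = 3*max(3,2) = 3*3 = 9
m[7] = 2*max(5,6) = 2*6 = 12
m[8] = 2*max(6,9) = 2*9 = 18
m[9] = 3*max(6,9) = 3*9 = 27
One optimal split: 3 + 3 + 3; product 3*3*3 = 27.

27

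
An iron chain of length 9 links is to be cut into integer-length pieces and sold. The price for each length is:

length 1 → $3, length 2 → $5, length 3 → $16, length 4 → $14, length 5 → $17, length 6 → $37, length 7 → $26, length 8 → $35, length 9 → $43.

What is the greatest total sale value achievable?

53

Build best[k] bottom-up: best[k] = max over allowed piece i of (p[i] + best[k−i]).
best[1] = 3
best[2] = 6  (first piece 1, then best[1]=3)
best[3] = 16
best[4] = 19  (first piece 1, then best[3]=16)
best[5] = 22  (first piece 1, then best[4]=19)
best[6] = 37
best[7] = 40  (first piece 1, then best[6]=37)
best[8] = 43  (first piece 1, then best[7]=40)
best[9] = 53  (first piece 3, then best[6]=37)
One optimal cutting: 6 + 3 → $37 + $16 = $53.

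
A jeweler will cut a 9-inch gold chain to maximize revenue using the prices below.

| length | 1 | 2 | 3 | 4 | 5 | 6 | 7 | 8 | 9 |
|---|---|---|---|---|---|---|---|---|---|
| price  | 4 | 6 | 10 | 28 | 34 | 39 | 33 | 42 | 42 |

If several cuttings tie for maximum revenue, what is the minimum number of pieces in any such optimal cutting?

Let r[k] be the best obtainable value from length k. For each k, try every first piece i and keep the best of price[i] + r[k−i].
r[1] = 4
r[2] = max(4+4, 6+0) = 8
r[3] = max(4+8, 6+4, 10+0) = 12
r[4] = max(4+12, 6+8, 10+4, 28+0) = 28
r[5] = max(4+28, 6+12, 10+8, 28+4, 34+0) = 34
r[6] = max(4+34, 6+28, 10+12, 28+8, 34+4, 39+0) = 39
r[7] = max(4+39, 6+34, 10+28, …, 39+4, 33+0) = 43
r[8] = max(4+43, 6+39, 10+34, …, 33+4, 42+0) = 56
r[9] = max(4+56, 6+43, 10+39, …, 42+4, 42+0) = 62
Maximum revenue is $62.
Now minimize piece count subject to staying optimal: for each k, pieces[k] = 1 + min over i with p[i]+r[k−i]=r[k] of pieces[k−i].
pieces[6] = 1
pieces[7] = 2
pieces[8] = 2
pieces[9] = 2

2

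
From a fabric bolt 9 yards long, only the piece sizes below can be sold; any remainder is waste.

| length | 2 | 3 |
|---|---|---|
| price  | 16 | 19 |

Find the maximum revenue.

Consider every possible first cut. r[k] is the best of p[i]+r[k−i] over all sellable i≤k.
r[1] = 0
r[2] = 16
r[3] = max(16+0, 19+0) = 19
r[4] = max(16+16, 19+0) = 32
r[5] = max(16+19, 19+16) = 35
r[6] = max(16+32, 19+19) = 48
r[7] = max(16+35, 19+32) = 51
r[8] = max(16+48, 19+35) = 64
r[9] = max(16+51, 19+48) = 67
One optimal cutting: 3 + 2 + 2 + 2 → $67.

67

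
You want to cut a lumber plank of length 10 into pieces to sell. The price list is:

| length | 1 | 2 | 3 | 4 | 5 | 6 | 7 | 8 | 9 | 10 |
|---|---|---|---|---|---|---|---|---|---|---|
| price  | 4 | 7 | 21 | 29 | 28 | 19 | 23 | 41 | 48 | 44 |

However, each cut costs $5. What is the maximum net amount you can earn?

Consider every possible first cut. net[k] is the best of p[i]+net[k−i] over all sellable i≤k, charging 5 whenever i<k.
net[1] = 4
net[2] = 7
net[3] = 21
net[4] = 29
net[5] = 28  (first piece 1, then net[4]=29)
net[6] = 37  (first piece 3, then net[3]=21)
net[7] = 45  (first piece 3, then net[4]=29)
net[8] = 53  (first piece 4, then net[4]=29)
net[9] = 53  (first piece 3, then net[6]=37)
net[10] = 61  (first piece 3, then net[7]=45)
One optimal plan: pieces 4 + 3 + 3 (2 cuts) → $71 − $10 = $61.

61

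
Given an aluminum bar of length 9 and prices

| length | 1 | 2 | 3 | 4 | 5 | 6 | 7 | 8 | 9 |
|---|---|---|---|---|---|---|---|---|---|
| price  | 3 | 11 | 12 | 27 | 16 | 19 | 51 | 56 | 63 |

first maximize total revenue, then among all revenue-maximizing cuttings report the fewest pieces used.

1

Build r[k] bottom-up: r[k] = max over allowed piece i of (p[i] + r[k−i]).
r[1] = 3
r[2] = max(3+3, 11+0) = 11
r[3] = max(3+11, 11+3, 12+0) = 14
r[4] = max(3+14, 11+11, 12+3, 27+0) = 27
r[5] = max(3+27, 11+14, 12+11, 27+3, 16+0) = 30
r[6] = max(3+30, 11+27, 12+14, 27+11, 16+3, 19+0) = 38
r[7] = max(3+38, 11+30, 12+27, …, 19+3, 51+0) = 51
r[8] = max(3+51, 11+38, 12+30, …, 51+3, 56+0) = 56
r[9] = max(3+56, 11+51, 12+38, …, 56+3, 63+0) = 63
Maximum revenue is $63.
Now minimize piece count subject to staying optimal: for each k, pieces[k] = 1 + min over i with p[i]+r[k−i]=r[k] of pieces[k−i].
pieces[6] = 2
pieces[7] = 1
pieces[8] = 1
pieces[9] = 1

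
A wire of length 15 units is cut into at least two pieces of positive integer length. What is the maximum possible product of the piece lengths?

243

Fill prod[k] for k=2..15: at each k try every first piece i and multiply by the better of (k−i) uncut or prod[k−i].
Small cases: prod[2]=1, prod[3]=2, prod[4]=4, prod[5]=6, prod[6]=9, prod[7]=12, prod[8]=18, prod[9]=27.
prod[10] = max(1*27, 2*18, 3*12, …, 8*2, 9*1) = 36
prod[11] = max(1*36, 2*27, 3*18, …, 9*2, 10*1) = 54
prod[12] = max(1*54, 2*36, 3*27, …, 10*2, 11*1) = 81
prod[13] = max(1*81, 2*54, 3*36, …, 11*2, 12*1) = 108
prod[14] = max(1*108, 2*81, 3*54, …, 12*2, 13*1) = 162
prod[15] = max(1*162, 2*108, 3*81, …, 13*2, 14*1) = 243
One optimal split: 3 + 3 + 3 + 3 + 3; product 3*3*3*3*3 = 243.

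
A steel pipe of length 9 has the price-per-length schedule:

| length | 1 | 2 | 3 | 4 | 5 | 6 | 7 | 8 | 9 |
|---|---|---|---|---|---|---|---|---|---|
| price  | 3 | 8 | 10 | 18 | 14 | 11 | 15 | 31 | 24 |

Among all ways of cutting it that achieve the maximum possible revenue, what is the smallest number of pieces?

3

Build r[k] bottom-up: r[k] = max over allowed piece i of (p[i] + r[k−i]).
r[1] = 3
r[2] = 8
r[3] = 11  (first piece 1, then r[2]=8)
r[4] = 18
r[5] = 21  (first piece 1, then r[4]=18)
r[6] = 26  (first piece 2, then r[4]=18)
r[7] = 29  (first piece 1, then r[6]=26)
r[8] = 36  (first piece 4, then r[4]=18)
r[9] = 39  (first piece 1, then r[8]=36)
Maximum revenue is $39.
Now minimize piece count subject to staying optimal: for each k, pieces[k] = 1 + min over i with p[i]+r[k−i]=r[k] of pieces[k−i].
pieces[6] = 2
pieces[7] = 3
pieces[8] = 2
pieces[9] = 3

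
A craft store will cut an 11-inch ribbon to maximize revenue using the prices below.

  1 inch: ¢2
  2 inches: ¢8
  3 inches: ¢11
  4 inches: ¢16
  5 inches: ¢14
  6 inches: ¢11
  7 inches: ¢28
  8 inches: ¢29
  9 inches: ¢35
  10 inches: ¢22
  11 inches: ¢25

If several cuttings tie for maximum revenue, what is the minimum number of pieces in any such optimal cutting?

Consider every possible first cut. r[k] is the best of p[i]+r[k−i] over all sellable i≤k.
r[1] = 2
r[2] = 8
r[3] = 11
r[4] = 16  (first piece 2, then r[2]=8)
r[5] = 19  (first piece 2, then r[3]=11)
r[6] = 24  (first piece 2, then r[4]=16)
r[7] = 28
r[8] = 32  (first piece 2, then r[6]=24)
r[9] = 36  (first piece 2, then r[7]=28)
r[10] = 40  (first piece 2, then r[8]=32)
r[11] = 44  (first piece 2, then r[9]=36)
Maximum revenue is ¢44.
Now minimize piece count subject to staying optimal: for each k, pieces[k] = 1 + min over i with p[i]+r[k−i]=r[k] of pieces[k−i].
pieces[8] = 2
pieces[9] = 2
pieces[10] = 3
pieces[11] = 2

2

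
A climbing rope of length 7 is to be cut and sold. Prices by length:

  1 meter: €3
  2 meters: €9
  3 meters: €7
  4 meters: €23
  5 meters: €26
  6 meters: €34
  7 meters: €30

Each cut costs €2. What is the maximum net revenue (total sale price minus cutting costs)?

35

Consider every possible first cut. r[k] is the best of p[i]+r[k−i] over all sellable i≤k, charging 2 whenever i<k.
r[1] = 3
r[2] = 9
r[3] = 10  (first piece 1, then r[2]=9)
r[4] = 23
r[5] = 26
r[6] = 34
r[7] = 35  (first piece 1, then r[6]=34)
One optimal plan: pieces 6 + 1 (1 cut) → €37 − €2 = €35.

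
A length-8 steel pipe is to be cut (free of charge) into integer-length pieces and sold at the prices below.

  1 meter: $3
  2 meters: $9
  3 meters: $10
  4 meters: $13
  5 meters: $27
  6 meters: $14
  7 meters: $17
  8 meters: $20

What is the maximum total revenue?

39

Let R[k] be the best obtainable value from length k. For each k, try every first piece i and keep the best of price[i] + R[k−i].
R[1] = 3
R[2] = 9
R[3] = 12  (first piece 1, then R[2]=9)
R[4] = 18  (first piece 2, then R[2]=9)
R[5] = 27
R[6] = 30  (first piece 1, then R[5]=27)
R[7] = 36  (first piece 2, then R[5]=27)
R[8] = 39  (first piece 1, then R[7]=36)
One optimal cutting: 5 + 2 + 1 → $27 + $9 + $3 = $39.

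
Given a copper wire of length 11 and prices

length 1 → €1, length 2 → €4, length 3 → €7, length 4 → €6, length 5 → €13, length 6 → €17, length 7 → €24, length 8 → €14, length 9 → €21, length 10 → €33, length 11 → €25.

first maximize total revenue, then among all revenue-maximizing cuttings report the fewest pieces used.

Consider every possible first cut. r[k] is the best of p[i]+r[k−i] over all sellable i≤k.
r[1] = 1
r[2] = max(1+1, 4+0) = 4
r[3] = max(1+4, 4+1, 7+0) = 7
r[4] = max(1+7, 4+4, 7+1, 6+0) = 8
r[5] = max(1+8, 4+7, 7+4, 6+1, 13+0) = 13
r[6] = max(1+13, 4+8, 7+7, 6+4, 13+1, 17+0) = 17
r[7] = max(1+17, 4+13, 7+8, …, 17+1, 24+0) = 24
r[8] = max(1+24, 4+17, 7+13, …, 24+1, 14+0) = 25
r[9] = max(1+25, 4+24, 7+17, …, 14+1, 21+0) = 28
r[10] = max(1+28, 4+25, 7+24, …, 21+1, 33+0) = 33
r[11] = max(1+33, 4+28, 7+25, …, 33+1, 25+0) = 34
Maximum revenue is €34.
Now minimize piece count subject to staying optimal: for each k, pieces[k] = 1 + min over i with p[i]+r[k−i]=r[k] of pieces[k−i].
pieces[8] = 2
pieces[9] = 2
pieces[10] = 1
pieces[11] = 2

2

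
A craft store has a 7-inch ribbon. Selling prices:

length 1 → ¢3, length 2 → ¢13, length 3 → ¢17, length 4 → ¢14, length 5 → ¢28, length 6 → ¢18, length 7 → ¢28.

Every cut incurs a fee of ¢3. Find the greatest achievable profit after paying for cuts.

Let r[k] be the best obtainable value from length k. For each k, try every first piece i and keep the best of price[i] + r[k−i] minus the 3 cut fee when i<k.
r[1] = 3
r[2] = 13
r[3] = 17
r[4] = 23  (first piece 2, then r[2]=13)
r[5] = 28
r[6] = 33  (first piece 2, then r[4]=23)
r[7] = 38  (first piece 2, then r[5]=28)
One optimal plan: pieces 5 + 2 (1 cut) → ¢41 − ¢3 = ¢38.

38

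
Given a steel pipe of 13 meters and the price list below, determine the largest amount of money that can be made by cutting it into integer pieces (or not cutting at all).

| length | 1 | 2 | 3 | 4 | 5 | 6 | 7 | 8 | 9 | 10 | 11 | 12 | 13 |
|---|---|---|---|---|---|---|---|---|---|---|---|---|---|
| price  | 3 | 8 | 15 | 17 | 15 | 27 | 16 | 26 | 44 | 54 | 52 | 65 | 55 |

Consider every possible first cut. R[k] is the best of p[i]+R[k−i] over all sellable i≤k.
R[1] = 3
R[2] = max(3+3, 8+0) = 8
R[3] = max(3+8, 8+3, 15+0) = 15
R[4] = max(3+15, 8+8, 15+3, 17+0) = 18
R[5] = max(3+18, 8+15, 15+8, 17+3, 15+0) = 23
R[6] = max(3+23, 8+18, 15+15, 17+8, 15+3, 27+0) = 30
R[7] = max(3+30, 8+23, 15+18, …, 27+3, 16+0) = 33
R[8] = max(3+33, 8+30, 15+23, …, 16+3, 26+0) = 38
R[9] = max(3+38, 8+33, 15+30, …, 26+3, 44+0) = 45
R[10] = max(3+45, 8+38, 15+33, …, 44+3, 54+0) = 54
R[11] = max(3+54, 8+45, 15+38, …, 54+3, 52+0) = 57
R[12] = max(3+57, 8+54, 15+45, …, 52+3, 65+0) = 65
R[13] = max(3+65, 8+57, 15+54, …, 65+3, 55+0) = 69
One optimal cutting: 10 + 3 → $54 + $15 = $69.

69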